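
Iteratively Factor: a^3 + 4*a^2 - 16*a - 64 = (a + 4)*(a^2 - 16) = (a - 4)*(a + 4)*(a + 4)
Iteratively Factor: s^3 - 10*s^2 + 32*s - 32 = (s - 4)*(s^2 - 6*s + 8) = (s - 4)*(s - 2)*(s - 4)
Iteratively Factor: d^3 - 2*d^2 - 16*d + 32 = (d + 4)*(d^2 - 6*d + 8) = (d - 2)*(d + 4)*(d - 4)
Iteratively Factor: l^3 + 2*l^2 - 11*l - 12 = (l - 3)*(l^2 + 5*l + 4) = (l - 3)*(l + 4)*(l + 1)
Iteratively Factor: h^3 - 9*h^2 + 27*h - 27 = (h - 3)*(h^2 - 6*h + 9) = (h - 3)^2*(h - 3)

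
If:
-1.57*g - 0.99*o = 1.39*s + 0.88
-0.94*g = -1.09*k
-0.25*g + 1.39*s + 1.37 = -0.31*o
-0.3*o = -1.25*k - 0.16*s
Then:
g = 0.20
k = 0.17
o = 0.19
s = -0.99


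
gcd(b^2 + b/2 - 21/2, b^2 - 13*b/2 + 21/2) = b - 3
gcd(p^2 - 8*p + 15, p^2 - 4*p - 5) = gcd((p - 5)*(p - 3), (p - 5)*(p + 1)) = p - 5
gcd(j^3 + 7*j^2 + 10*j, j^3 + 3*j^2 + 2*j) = j^2 + 2*j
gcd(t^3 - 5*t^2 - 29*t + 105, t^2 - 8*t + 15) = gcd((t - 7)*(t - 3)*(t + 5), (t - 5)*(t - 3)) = t - 3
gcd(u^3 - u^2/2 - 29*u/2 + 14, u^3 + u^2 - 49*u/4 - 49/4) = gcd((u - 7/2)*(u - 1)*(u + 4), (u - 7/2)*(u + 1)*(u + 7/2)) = u - 7/2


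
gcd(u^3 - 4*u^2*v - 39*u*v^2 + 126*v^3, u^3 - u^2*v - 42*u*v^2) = u^2 - u*v - 42*v^2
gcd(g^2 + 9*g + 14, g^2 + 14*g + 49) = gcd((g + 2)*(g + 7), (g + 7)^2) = g + 7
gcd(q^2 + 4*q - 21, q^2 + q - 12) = q - 3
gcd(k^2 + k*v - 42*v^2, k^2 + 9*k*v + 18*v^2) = 1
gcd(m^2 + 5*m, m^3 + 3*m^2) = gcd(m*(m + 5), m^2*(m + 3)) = m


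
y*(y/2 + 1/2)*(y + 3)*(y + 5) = y^4/2 + 9*y^3/2 + 23*y^2/2 + 15*y/2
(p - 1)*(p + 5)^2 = p^3 + 9*p^2 + 15*p - 25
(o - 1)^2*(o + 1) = o^3 - o^2 - o + 1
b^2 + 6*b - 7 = (b - 1)*(b + 7)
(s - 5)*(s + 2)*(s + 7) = s^3 + 4*s^2 - 31*s - 70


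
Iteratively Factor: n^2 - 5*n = (n - 5)*(n)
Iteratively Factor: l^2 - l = (l)*(l - 1)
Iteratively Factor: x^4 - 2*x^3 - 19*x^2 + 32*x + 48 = (x + 1)*(x^3 - 3*x^2 - 16*x + 48) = (x - 3)*(x + 1)*(x^2 - 16) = (x - 3)*(x + 1)*(x + 4)*(x - 4)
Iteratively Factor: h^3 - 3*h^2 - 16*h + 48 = (h + 4)*(h^2 - 7*h + 12) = (h - 3)*(h + 4)*(h - 4)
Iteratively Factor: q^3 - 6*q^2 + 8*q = (q - 4)*(q^2 - 2*q) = (q - 4)*(q - 2)*(q)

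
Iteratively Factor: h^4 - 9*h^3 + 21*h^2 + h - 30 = (h - 5)*(h^3 - 4*h^2 + h + 6) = (h - 5)*(h - 2)*(h^2 - 2*h - 3) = (h - 5)*(h - 3)*(h - 2)*(h + 1)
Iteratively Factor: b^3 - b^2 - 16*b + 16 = (b - 1)*(b^2 - 16) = (b - 4)*(b - 1)*(b + 4)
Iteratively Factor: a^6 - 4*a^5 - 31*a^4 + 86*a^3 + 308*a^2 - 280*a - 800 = (a - 2)*(a^5 - 2*a^4 - 35*a^3 + 16*a^2 + 340*a + 400) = (a - 2)*(a + 2)*(a^4 - 4*a^3 - 27*a^2 + 70*a + 200) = (a - 2)*(a + 2)*(a + 4)*(a^3 - 8*a^2 + 5*a + 50) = (a - 2)*(a + 2)^2*(a + 4)*(a^2 - 10*a + 25) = (a - 5)*(a - 2)*(a + 2)^2*(a + 4)*(a - 5)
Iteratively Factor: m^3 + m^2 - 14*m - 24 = (m + 2)*(m^2 - m - 12) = (m + 2)*(m + 3)*(m - 4)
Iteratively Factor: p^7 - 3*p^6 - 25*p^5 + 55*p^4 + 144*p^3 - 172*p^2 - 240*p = (p + 1)*(p^6 - 4*p^5 - 21*p^4 + 76*p^3 + 68*p^2 - 240*p) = (p - 3)*(p + 1)*(p^5 - p^4 - 24*p^3 + 4*p^2 + 80*p) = (p - 5)*(p - 3)*(p + 1)*(p^4 + 4*p^3 - 4*p^2 - 16*p) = (p - 5)*(p - 3)*(p - 2)*(p + 1)*(p^3 + 6*p^2 + 8*p) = (p - 5)*(p - 3)*(p - 2)*(p + 1)*(p + 2)*(p^2 + 4*p) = p*(p - 5)*(p - 3)*(p - 2)*(p + 1)*(p + 2)*(p + 4)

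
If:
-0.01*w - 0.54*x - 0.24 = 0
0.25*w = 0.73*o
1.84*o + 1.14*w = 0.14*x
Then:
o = -0.01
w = -0.04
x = -0.44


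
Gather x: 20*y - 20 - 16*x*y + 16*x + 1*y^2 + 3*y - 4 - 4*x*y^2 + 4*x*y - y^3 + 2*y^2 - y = x*(-4*y^2 - 12*y + 16) - y^3 + 3*y^2 + 22*y - 24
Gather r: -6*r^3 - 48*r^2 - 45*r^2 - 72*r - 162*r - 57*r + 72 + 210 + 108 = -6*r^3 - 93*r^2 - 291*r + 390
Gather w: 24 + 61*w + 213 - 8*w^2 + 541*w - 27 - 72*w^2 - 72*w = -80*w^2 + 530*w + 210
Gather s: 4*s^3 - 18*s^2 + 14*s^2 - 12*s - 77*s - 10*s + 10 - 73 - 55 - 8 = 4*s^3 - 4*s^2 - 99*s - 126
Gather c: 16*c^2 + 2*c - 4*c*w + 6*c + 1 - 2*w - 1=16*c^2 + c*(8 - 4*w) - 2*w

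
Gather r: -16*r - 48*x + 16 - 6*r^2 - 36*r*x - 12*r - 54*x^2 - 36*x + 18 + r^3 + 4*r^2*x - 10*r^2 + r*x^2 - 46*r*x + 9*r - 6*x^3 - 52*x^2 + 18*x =r^3 + r^2*(4*x - 16) + r*(x^2 - 82*x - 19) - 6*x^3 - 106*x^2 - 66*x + 34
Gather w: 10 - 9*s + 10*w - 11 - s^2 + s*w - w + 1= -s^2 - 9*s + w*(s + 9)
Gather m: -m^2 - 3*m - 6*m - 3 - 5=-m^2 - 9*m - 8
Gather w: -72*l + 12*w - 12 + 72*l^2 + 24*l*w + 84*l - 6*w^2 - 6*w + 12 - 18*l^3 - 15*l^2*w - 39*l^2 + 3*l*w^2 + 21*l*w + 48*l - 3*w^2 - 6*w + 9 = -18*l^3 + 33*l^2 + 60*l + w^2*(3*l - 9) + w*(-15*l^2 + 45*l) + 9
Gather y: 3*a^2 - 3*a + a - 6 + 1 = 3*a^2 - 2*a - 5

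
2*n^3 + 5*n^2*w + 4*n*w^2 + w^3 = (n + w)^2*(2*n + w)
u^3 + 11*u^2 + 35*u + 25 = (u + 1)*(u + 5)^2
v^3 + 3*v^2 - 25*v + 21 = (v - 3)*(v - 1)*(v + 7)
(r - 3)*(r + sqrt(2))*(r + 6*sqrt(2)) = r^3 - 3*r^2 + 7*sqrt(2)*r^2 - 21*sqrt(2)*r + 12*r - 36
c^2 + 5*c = c*(c + 5)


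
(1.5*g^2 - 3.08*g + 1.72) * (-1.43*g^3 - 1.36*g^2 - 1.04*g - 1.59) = -2.145*g^5 + 2.3644*g^4 + 0.1692*g^3 - 1.521*g^2 + 3.1084*g - 2.7348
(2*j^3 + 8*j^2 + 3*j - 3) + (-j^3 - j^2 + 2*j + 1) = j^3 + 7*j^2 + 5*j - 2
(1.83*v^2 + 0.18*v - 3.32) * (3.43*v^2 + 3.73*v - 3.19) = 6.2769*v^4 + 7.4433*v^3 - 16.5539*v^2 - 12.9578*v + 10.5908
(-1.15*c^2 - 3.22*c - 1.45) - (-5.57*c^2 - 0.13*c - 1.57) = 4.42*c^2 - 3.09*c + 0.12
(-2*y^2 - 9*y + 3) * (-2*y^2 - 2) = 4*y^4 + 18*y^3 - 2*y^2 + 18*y - 6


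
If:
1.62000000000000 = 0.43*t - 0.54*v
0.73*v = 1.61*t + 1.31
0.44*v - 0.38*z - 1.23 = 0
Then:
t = -3.40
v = -5.71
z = -9.85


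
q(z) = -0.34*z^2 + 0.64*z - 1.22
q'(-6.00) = 4.72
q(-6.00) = -17.30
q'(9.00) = -5.48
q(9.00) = -23.00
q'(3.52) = -1.75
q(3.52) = -3.18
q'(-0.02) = 0.65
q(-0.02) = -1.23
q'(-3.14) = 2.78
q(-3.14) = -6.58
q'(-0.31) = 0.85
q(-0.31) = -1.45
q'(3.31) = -1.61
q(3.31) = -2.83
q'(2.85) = -1.30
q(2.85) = -2.16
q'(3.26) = -1.58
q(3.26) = -2.75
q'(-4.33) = 3.58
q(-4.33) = -10.37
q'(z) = 0.64 - 0.68*z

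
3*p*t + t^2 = t*(3*p + t)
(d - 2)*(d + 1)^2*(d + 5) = d^4 + 5*d^3 - 3*d^2 - 17*d - 10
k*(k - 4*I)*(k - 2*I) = k^3 - 6*I*k^2 - 8*k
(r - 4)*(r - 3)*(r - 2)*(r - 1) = r^4 - 10*r^3 + 35*r^2 - 50*r + 24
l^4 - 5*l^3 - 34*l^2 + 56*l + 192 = (l - 8)*(l - 3)*(l + 2)*(l + 4)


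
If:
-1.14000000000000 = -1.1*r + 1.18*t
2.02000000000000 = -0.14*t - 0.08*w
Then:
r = -0.612987012987013*w - 14.4415584415584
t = -0.571428571428571*w - 14.4285714285714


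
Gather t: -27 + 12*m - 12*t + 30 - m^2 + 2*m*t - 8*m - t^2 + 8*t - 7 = -m^2 + 4*m - t^2 + t*(2*m - 4) - 4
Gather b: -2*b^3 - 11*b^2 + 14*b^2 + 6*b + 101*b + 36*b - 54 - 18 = -2*b^3 + 3*b^2 + 143*b - 72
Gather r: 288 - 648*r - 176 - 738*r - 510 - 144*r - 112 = -1530*r - 510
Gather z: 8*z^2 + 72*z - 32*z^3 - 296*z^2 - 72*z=-32*z^3 - 288*z^2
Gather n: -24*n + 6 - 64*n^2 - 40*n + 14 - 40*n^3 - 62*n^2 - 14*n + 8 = -40*n^3 - 126*n^2 - 78*n + 28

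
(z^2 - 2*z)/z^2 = (z - 2)/z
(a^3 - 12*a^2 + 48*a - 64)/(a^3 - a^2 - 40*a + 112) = (a - 4)/(a + 7)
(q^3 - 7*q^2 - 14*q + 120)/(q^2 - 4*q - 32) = (q^2 - 11*q + 30)/(q - 8)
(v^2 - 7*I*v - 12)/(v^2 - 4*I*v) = (v - 3*I)/v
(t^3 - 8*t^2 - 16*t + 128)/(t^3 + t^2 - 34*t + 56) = (t^2 - 4*t - 32)/(t^2 + 5*t - 14)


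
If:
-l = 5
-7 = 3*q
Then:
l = -5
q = -7/3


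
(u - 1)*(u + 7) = u^2 + 6*u - 7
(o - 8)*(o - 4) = o^2 - 12*o + 32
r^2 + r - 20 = (r - 4)*(r + 5)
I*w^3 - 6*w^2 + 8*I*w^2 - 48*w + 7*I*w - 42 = (w + 7)*(w + 6*I)*(I*w + I)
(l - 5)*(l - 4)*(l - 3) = l^3 - 12*l^2 + 47*l - 60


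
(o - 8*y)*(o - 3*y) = o^2 - 11*o*y + 24*y^2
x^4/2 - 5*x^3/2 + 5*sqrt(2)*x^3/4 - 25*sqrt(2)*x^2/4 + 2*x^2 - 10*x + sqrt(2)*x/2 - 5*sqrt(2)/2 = (x/2 + sqrt(2)/2)*(x - 5)*(x + sqrt(2)/2)*(x + sqrt(2))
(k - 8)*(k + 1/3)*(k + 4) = k^3 - 11*k^2/3 - 100*k/3 - 32/3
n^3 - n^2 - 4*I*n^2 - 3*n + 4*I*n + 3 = (n - 1)*(n - 3*I)*(n - I)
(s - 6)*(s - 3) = s^2 - 9*s + 18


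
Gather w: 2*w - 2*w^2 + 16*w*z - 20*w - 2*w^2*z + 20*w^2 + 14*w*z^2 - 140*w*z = w^2*(18 - 2*z) + w*(14*z^2 - 124*z - 18)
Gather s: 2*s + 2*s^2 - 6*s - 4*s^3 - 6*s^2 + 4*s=-4*s^3 - 4*s^2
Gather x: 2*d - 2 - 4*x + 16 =2*d - 4*x + 14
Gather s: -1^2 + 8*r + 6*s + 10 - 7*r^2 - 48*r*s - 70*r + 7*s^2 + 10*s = -7*r^2 - 62*r + 7*s^2 + s*(16 - 48*r) + 9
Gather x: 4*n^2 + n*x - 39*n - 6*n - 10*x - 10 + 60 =4*n^2 - 45*n + x*(n - 10) + 50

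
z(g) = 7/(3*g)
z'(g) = -7/(3*g^2)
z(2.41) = 0.97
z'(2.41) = -0.40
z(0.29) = 8.05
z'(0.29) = -27.74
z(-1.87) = -1.25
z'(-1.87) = -0.67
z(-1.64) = -1.42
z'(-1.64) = -0.87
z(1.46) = 1.60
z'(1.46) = -1.09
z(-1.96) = -1.19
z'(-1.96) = -0.61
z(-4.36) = -0.54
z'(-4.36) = -0.12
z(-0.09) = -25.93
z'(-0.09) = -288.07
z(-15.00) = -0.16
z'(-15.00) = -0.01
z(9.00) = 0.26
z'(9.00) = -0.03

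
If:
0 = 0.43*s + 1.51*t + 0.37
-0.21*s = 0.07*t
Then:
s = 0.09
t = -0.27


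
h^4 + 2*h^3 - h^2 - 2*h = h*(h - 1)*(h + 1)*(h + 2)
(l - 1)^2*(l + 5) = l^3 + 3*l^2 - 9*l + 5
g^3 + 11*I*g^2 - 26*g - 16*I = (g + I)*(g + 2*I)*(g + 8*I)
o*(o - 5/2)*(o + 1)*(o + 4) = o^4 + 5*o^3/2 - 17*o^2/2 - 10*o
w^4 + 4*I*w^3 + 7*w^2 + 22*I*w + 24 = (w - 2*I)*(w - I)*(w + 3*I)*(w + 4*I)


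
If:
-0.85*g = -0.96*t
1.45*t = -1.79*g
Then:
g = 0.00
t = 0.00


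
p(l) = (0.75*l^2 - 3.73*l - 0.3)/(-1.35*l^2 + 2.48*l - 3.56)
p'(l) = (1.5*l - 3.73)/(-1.35*l^2 + 2.48*l - 3.56) + (2.7*l - 2.48)*(0.75*l^2 - 3.73*l - 0.3)/(-1.35*l^2 + 2.48*l - 3.56)^2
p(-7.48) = -0.71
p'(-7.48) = -0.01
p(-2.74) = -0.76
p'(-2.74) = 0.02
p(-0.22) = -0.13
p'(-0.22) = 0.87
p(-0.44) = -0.30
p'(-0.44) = 0.67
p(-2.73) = -0.76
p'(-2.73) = 0.02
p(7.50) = -0.23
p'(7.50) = -0.06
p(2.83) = 0.66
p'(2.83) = -0.53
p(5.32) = -0.04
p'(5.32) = -0.13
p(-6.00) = -0.73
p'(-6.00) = -0.01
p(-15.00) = -0.65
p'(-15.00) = -0.01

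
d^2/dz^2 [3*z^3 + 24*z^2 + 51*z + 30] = 18*z + 48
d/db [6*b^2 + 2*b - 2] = 12*b + 2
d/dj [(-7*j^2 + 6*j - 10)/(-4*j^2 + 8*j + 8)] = 2*(-j^2 - 6*j + 4)/(j^4 - 4*j^3 + 8*j + 4)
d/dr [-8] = 0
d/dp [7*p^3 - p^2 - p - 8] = 21*p^2 - 2*p - 1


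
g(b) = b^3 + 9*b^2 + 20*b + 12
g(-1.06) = -0.28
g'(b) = 3*b^2 + 18*b + 20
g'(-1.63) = -1.37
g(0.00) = 12.00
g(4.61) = 393.44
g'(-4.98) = 4.76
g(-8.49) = -121.04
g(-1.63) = -1.02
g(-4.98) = 12.10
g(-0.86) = 0.82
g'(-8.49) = 83.42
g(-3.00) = 6.00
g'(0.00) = 20.00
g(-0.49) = 4.24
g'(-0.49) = 11.90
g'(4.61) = 166.74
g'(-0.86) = 6.74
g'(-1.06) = 4.29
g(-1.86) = -0.50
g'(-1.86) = -3.10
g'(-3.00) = -7.00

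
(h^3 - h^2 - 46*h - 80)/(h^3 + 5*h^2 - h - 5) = (h^2 - 6*h - 16)/(h^2 - 1)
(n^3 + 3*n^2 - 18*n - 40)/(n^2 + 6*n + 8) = (n^2 + n - 20)/(n + 4)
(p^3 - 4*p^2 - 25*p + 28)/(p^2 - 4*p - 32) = (p^2 - 8*p + 7)/(p - 8)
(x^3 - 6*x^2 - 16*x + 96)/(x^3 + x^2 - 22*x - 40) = (x^2 - 10*x + 24)/(x^2 - 3*x - 10)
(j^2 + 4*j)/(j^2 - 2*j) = (j + 4)/(j - 2)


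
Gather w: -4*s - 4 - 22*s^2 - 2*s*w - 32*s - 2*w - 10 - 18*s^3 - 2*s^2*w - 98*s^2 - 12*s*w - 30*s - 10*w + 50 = -18*s^3 - 120*s^2 - 66*s + w*(-2*s^2 - 14*s - 12) + 36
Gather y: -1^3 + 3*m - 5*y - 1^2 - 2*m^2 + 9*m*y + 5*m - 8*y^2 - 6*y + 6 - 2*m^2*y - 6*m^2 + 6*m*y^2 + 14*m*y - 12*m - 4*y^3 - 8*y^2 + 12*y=-8*m^2 - 4*m - 4*y^3 + y^2*(6*m - 16) + y*(-2*m^2 + 23*m + 1) + 4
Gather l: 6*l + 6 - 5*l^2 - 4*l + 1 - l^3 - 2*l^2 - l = -l^3 - 7*l^2 + l + 7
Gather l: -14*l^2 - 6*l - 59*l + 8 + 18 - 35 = -14*l^2 - 65*l - 9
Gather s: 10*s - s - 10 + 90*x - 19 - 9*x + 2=9*s + 81*x - 27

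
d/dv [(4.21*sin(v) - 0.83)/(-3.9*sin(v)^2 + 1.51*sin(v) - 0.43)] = (16.419*sin(v)^2 - 6.474*sin(v) - 0.557)*cos(v)/(15.21*sin(v)^4 - 11.778*sin(v)^3 + 5.6341*sin(v)^2 - 1.2986*sin(v) + 0.1849)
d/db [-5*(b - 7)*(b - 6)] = 65 - 10*b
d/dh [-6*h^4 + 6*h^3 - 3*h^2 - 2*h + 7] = -24*h^3 + 18*h^2 - 6*h - 2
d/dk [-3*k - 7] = -3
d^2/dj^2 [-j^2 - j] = -2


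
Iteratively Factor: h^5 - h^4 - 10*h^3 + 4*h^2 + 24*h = (h + 2)*(h^4 - 3*h^3 - 4*h^2 + 12*h) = (h - 2)*(h + 2)*(h^3 - h^2 - 6*h) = (h - 2)*(h + 2)^2*(h^2 - 3*h) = h*(h - 2)*(h + 2)^2*(h - 3)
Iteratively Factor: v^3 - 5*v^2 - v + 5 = (v + 1)*(v^2 - 6*v + 5) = (v - 5)*(v + 1)*(v - 1)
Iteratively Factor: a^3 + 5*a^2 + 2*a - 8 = (a - 1)*(a^2 + 6*a + 8) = (a - 1)*(a + 4)*(a + 2)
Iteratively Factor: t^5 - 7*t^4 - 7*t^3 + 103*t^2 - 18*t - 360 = (t - 3)*(t^4 - 4*t^3 - 19*t^2 + 46*t + 120) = (t - 5)*(t - 3)*(t^3 + t^2 - 14*t - 24) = (t - 5)*(t - 3)*(t + 2)*(t^2 - t - 12) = (t - 5)*(t - 3)*(t + 2)*(t + 3)*(t - 4)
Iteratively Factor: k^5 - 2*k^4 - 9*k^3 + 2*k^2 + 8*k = (k - 4)*(k^4 + 2*k^3 - k^2 - 2*k) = (k - 4)*(k + 2)*(k^3 - k) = (k - 4)*(k + 1)*(k + 2)*(k^2 - k) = k*(k - 4)*(k + 1)*(k + 2)*(k - 1)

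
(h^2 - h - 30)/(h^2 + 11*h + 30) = (h - 6)/(h + 6)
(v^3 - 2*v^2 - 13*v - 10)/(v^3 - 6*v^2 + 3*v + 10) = (v + 2)/(v - 2)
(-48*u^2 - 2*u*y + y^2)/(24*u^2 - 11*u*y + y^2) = (6*u + y)/(-3*u + y)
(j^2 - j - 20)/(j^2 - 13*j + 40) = (j + 4)/(j - 8)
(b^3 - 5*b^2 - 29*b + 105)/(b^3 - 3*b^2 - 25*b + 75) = (b - 7)/(b - 5)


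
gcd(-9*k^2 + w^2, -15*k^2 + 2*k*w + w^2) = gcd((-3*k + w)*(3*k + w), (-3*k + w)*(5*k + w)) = -3*k + w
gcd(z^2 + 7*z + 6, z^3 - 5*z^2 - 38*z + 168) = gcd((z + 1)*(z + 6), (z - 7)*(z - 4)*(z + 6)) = z + 6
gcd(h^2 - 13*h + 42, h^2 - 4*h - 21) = h - 7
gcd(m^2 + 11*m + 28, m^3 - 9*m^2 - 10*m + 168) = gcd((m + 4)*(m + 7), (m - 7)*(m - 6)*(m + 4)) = m + 4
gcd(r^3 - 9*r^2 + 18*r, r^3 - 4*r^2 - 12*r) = r^2 - 6*r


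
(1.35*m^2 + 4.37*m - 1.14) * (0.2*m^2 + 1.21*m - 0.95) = 0.27*m^4 + 2.5075*m^3 + 3.7772*m^2 - 5.5309*m + 1.083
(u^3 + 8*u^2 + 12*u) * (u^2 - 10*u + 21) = u^5 - 2*u^4 - 47*u^3 + 48*u^2 + 252*u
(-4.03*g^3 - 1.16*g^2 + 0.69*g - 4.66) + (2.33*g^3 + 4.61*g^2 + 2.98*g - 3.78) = -1.7*g^3 + 3.45*g^2 + 3.67*g - 8.44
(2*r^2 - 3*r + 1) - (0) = 2*r^2 - 3*r + 1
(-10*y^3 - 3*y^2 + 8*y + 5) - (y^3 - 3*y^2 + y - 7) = -11*y^3 + 7*y + 12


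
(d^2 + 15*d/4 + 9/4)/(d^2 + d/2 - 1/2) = (4*d^2 + 15*d + 9)/(2*(2*d^2 + d - 1))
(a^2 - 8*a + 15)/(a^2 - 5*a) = (a - 3)/a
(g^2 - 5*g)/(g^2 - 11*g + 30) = g/(g - 6)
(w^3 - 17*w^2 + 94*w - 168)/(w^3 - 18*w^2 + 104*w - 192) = (w - 7)/(w - 8)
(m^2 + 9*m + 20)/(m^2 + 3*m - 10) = (m + 4)/(m - 2)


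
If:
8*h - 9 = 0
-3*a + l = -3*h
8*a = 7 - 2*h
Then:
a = 19/32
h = 9/8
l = -51/32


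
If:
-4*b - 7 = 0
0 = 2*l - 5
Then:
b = -7/4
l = 5/2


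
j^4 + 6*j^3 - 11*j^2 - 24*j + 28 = (j - 2)*(j - 1)*(j + 2)*(j + 7)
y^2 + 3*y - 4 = (y - 1)*(y + 4)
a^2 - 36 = (a - 6)*(a + 6)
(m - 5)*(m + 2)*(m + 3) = m^3 - 19*m - 30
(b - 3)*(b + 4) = b^2 + b - 12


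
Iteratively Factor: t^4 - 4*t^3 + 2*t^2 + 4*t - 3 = (t - 1)*(t^3 - 3*t^2 - t + 3) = (t - 1)^2*(t^2 - 2*t - 3) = (t - 1)^2*(t + 1)*(t - 3)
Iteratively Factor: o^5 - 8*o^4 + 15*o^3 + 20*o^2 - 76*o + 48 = (o - 3)*(o^4 - 5*o^3 + 20*o - 16) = (o - 3)*(o - 1)*(o^3 - 4*o^2 - 4*o + 16) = (o - 4)*(o - 3)*(o - 1)*(o^2 - 4) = (o - 4)*(o - 3)*(o - 2)*(o - 1)*(o + 2)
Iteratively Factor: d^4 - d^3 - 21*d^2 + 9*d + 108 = (d + 3)*(d^3 - 4*d^2 - 9*d + 36) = (d - 4)*(d + 3)*(d^2 - 9) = (d - 4)*(d + 3)^2*(d - 3)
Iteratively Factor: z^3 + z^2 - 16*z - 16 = (z + 1)*(z^2 - 16) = (z - 4)*(z + 1)*(z + 4)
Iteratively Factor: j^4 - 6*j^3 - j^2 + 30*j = (j - 5)*(j^3 - j^2 - 6*j) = (j - 5)*(j - 3)*(j^2 + 2*j) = j*(j - 5)*(j - 3)*(j + 2)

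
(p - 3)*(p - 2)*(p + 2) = p^3 - 3*p^2 - 4*p + 12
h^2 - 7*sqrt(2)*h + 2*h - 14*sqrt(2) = (h + 2)*(h - 7*sqrt(2))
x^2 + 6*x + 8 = (x + 2)*(x + 4)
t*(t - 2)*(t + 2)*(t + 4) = t^4 + 4*t^3 - 4*t^2 - 16*t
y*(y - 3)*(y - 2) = y^3 - 5*y^2 + 6*y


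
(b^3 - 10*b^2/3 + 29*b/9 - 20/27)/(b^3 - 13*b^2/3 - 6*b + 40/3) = (b^2 - 2*b + 5/9)/(b^2 - 3*b - 10)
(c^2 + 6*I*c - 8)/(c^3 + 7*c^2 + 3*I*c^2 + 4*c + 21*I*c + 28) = (c + 2*I)/(c^2 + c*(7 - I) - 7*I)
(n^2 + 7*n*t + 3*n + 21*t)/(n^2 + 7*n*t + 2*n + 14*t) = (n + 3)/(n + 2)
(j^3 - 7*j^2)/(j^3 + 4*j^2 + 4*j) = j*(j - 7)/(j^2 + 4*j + 4)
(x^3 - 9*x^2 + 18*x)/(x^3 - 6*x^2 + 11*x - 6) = x*(x - 6)/(x^2 - 3*x + 2)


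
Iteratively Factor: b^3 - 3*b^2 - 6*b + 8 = (b - 4)*(b^2 + b - 2) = (b - 4)*(b - 1)*(b + 2)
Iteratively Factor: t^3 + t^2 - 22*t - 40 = (t + 4)*(t^2 - 3*t - 10) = (t + 2)*(t + 4)*(t - 5)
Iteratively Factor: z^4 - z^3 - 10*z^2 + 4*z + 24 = (z + 2)*(z^3 - 3*z^2 - 4*z + 12) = (z + 2)^2*(z^2 - 5*z + 6) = (z - 2)*(z + 2)^2*(z - 3)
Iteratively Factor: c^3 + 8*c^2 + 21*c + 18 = (c + 2)*(c^2 + 6*c + 9) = (c + 2)*(c + 3)*(c + 3)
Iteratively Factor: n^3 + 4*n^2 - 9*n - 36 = (n + 3)*(n^2 + n - 12) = (n + 3)*(n + 4)*(n - 3)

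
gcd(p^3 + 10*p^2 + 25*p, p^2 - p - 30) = p + 5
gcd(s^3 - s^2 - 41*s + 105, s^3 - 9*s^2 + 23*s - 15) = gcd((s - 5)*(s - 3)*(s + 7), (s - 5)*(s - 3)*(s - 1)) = s^2 - 8*s + 15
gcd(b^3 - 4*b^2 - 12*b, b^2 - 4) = b + 2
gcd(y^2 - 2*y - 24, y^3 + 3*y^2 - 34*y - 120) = y^2 - 2*y - 24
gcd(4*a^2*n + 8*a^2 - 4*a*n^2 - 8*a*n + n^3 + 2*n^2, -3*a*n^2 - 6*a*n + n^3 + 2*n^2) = n + 2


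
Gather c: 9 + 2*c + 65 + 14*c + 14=16*c + 88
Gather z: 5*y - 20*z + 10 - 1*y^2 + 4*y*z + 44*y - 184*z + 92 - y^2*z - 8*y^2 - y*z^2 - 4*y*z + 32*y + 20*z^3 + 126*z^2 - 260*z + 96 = -9*y^2 + 81*y + 20*z^3 + z^2*(126 - y) + z*(-y^2 - 464) + 198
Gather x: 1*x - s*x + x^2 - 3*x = x^2 + x*(-s - 2)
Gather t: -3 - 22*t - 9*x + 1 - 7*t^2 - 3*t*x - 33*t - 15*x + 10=-7*t^2 + t*(-3*x - 55) - 24*x + 8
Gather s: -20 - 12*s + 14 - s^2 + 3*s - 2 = -s^2 - 9*s - 8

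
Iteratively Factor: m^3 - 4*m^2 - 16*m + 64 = (m + 4)*(m^2 - 8*m + 16) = (m - 4)*(m + 4)*(m - 4)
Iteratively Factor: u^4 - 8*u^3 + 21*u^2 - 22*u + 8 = (u - 1)*(u^3 - 7*u^2 + 14*u - 8) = (u - 2)*(u - 1)*(u^2 - 5*u + 4) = (u - 2)*(u - 1)^2*(u - 4)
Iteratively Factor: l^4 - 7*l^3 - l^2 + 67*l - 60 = (l + 3)*(l^3 - 10*l^2 + 29*l - 20) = (l - 5)*(l + 3)*(l^2 - 5*l + 4) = (l - 5)*(l - 4)*(l + 3)*(l - 1)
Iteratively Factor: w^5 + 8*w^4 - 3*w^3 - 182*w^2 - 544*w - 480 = (w + 2)*(w^4 + 6*w^3 - 15*w^2 - 152*w - 240) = (w + 2)*(w + 4)*(w^3 + 2*w^2 - 23*w - 60) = (w - 5)*(w + 2)*(w + 4)*(w^2 + 7*w + 12) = (w - 5)*(w + 2)*(w + 4)^2*(w + 3)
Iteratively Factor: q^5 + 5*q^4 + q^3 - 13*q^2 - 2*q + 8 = (q - 1)*(q^4 + 6*q^3 + 7*q^2 - 6*q - 8) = (q - 1)*(q + 2)*(q^3 + 4*q^2 - q - 4) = (q - 1)*(q + 1)*(q + 2)*(q^2 + 3*q - 4) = (q - 1)*(q + 1)*(q + 2)*(q + 4)*(q - 1)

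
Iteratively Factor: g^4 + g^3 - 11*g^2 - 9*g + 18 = (g + 2)*(g^3 - g^2 - 9*g + 9) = (g - 1)*(g + 2)*(g^2 - 9) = (g - 3)*(g - 1)*(g + 2)*(g + 3)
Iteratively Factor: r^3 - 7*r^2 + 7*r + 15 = (r - 3)*(r^2 - 4*r - 5) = (r - 3)*(r + 1)*(r - 5)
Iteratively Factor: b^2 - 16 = (b - 4)*(b + 4)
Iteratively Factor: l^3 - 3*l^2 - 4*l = (l + 1)*(l^2 - 4*l) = (l - 4)*(l + 1)*(l)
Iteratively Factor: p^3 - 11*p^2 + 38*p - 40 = (p - 5)*(p^2 - 6*p + 8) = (p - 5)*(p - 2)*(p - 4)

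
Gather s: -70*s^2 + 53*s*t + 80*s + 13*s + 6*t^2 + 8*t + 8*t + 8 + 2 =-70*s^2 + s*(53*t + 93) + 6*t^2 + 16*t + 10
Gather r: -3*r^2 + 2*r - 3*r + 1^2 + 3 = -3*r^2 - r + 4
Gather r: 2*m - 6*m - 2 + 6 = 4 - 4*m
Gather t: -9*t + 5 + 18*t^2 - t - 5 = 18*t^2 - 10*t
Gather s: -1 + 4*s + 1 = 4*s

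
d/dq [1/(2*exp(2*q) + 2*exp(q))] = (-exp(q) - 1/2)*exp(-q)/(exp(q) + 1)^2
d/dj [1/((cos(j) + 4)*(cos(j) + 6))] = 2*(cos(j) + 5)*sin(j)/((cos(j) + 4)^2*(cos(j) + 6)^2)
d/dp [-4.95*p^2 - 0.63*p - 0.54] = -9.9*p - 0.63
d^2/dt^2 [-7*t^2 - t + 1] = -14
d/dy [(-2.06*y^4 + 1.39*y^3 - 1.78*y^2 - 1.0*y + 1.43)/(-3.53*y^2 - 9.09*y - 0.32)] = (14.5436*y^5 + 51.2695*y^4 - 22.6334*y^3 + 11.3158*y^2 + 11.235*y + 13.3187)/(12.4609*y^4 + 64.1754*y^3 + 84.8873*y^2 + 5.8176*y + 0.1024)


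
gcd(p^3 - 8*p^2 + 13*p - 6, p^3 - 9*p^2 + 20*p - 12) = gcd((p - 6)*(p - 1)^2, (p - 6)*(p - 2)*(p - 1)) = p^2 - 7*p + 6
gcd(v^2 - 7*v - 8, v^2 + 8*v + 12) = 1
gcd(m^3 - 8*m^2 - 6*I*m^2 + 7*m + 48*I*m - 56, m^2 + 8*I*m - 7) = m + I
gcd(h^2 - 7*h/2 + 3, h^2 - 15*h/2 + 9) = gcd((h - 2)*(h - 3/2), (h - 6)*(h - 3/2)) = h - 3/2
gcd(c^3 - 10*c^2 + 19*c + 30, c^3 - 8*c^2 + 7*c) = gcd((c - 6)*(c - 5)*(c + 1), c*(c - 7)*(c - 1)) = 1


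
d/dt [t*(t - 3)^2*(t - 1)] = 4*t^3 - 21*t^2 + 30*t - 9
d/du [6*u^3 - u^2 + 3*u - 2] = 18*u^2 - 2*u + 3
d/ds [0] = 0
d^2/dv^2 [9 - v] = 0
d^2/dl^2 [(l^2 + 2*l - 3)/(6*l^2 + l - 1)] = 12*(11*l^3 - 51*l^2 - 3*l - 3)/(216*l^6 + 108*l^5 - 90*l^4 - 35*l^3 + 15*l^2 + 3*l - 1)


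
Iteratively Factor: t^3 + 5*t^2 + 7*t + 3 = (t + 3)*(t^2 + 2*t + 1) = (t + 1)*(t + 3)*(t + 1)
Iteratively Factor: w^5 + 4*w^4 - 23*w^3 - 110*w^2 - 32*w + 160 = (w + 4)*(w^4 - 23*w^2 - 18*w + 40) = (w - 5)*(w + 4)*(w^3 + 5*w^2 + 2*w - 8) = (w - 5)*(w + 4)^2*(w^2 + w - 2) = (w - 5)*(w - 1)*(w + 4)^2*(w + 2)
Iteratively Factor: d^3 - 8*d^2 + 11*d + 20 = (d - 4)*(d^2 - 4*d - 5) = (d - 5)*(d - 4)*(d + 1)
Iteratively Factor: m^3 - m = (m)*(m^2 - 1) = m*(m + 1)*(m - 1)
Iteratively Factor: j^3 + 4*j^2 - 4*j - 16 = (j + 4)*(j^2 - 4) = (j + 2)*(j + 4)*(j - 2)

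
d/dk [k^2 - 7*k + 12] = 2*k - 7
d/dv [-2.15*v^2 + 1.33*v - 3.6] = 1.33 - 4.3*v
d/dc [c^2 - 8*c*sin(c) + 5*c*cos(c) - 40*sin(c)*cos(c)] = -5*c*sin(c) - 8*c*cos(c) + 2*c - 8*sin(c) + 5*cos(c) - 40*cos(2*c)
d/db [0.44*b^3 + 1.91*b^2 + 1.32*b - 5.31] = 1.32*b^2 + 3.82*b + 1.32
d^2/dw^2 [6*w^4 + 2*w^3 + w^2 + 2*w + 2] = 72*w^2 + 12*w + 2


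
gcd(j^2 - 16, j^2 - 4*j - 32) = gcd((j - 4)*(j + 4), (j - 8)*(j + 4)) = j + 4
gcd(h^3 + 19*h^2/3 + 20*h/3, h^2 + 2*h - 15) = h + 5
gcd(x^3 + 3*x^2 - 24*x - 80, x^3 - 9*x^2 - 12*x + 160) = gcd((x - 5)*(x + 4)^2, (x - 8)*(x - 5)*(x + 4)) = x^2 - x - 20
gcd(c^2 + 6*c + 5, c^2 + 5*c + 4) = c + 1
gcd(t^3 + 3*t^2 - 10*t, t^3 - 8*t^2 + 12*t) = t^2 - 2*t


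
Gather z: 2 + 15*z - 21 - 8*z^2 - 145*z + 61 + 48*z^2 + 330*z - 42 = 40*z^2 + 200*z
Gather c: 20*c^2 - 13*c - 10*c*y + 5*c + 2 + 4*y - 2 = 20*c^2 + c*(-10*y - 8) + 4*y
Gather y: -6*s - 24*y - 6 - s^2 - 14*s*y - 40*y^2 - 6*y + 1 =-s^2 - 6*s - 40*y^2 + y*(-14*s - 30) - 5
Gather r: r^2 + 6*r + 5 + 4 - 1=r^2 + 6*r + 8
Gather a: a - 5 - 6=a - 11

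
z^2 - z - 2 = (z - 2)*(z + 1)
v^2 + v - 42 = (v - 6)*(v + 7)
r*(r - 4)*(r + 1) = r^3 - 3*r^2 - 4*r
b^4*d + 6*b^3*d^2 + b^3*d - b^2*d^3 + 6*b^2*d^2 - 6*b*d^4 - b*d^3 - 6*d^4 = (b - d)*(b + d)*(b + 6*d)*(b*d + d)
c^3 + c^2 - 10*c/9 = c*(c - 2/3)*(c + 5/3)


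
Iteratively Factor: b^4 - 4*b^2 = (b)*(b^3 - 4*b) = b^2*(b^2 - 4) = b^2*(b + 2)*(b - 2)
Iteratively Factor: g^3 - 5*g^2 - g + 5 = (g - 1)*(g^2 - 4*g - 5) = (g - 5)*(g - 1)*(g + 1)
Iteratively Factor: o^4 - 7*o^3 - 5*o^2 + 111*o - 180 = (o - 3)*(o^3 - 4*o^2 - 17*o + 60) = (o - 3)^2*(o^2 - o - 20) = (o - 5)*(o - 3)^2*(o + 4)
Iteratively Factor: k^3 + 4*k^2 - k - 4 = (k + 4)*(k^2 - 1) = (k - 1)*(k + 4)*(k + 1)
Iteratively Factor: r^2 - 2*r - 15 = (r + 3)*(r - 5)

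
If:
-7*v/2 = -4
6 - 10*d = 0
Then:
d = 3/5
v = 8/7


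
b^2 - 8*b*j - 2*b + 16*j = (b - 2)*(b - 8*j)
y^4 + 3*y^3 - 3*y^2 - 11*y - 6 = (y - 2)*(y + 1)^2*(y + 3)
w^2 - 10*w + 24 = (w - 6)*(w - 4)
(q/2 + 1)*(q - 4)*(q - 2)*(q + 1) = q^4/2 - 3*q^3/2 - 4*q^2 + 6*q + 8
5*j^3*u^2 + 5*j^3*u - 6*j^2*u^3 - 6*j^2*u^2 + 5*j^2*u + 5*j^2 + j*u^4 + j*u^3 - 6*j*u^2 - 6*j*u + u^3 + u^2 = (-5*j + u)*(-j + u)*(u + 1)*(j*u + 1)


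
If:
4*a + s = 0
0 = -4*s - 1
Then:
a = 1/16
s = -1/4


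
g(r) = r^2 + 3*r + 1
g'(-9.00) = -15.00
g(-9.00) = 55.00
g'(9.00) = 21.00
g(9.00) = 109.00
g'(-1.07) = 0.86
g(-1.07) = -1.07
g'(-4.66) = -6.32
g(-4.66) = 8.74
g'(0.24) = 3.48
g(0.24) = 1.78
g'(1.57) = 6.14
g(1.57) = 8.17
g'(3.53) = 10.06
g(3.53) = 24.05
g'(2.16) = 7.32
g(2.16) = 12.15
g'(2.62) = 8.24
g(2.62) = 15.72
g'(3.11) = 9.22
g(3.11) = 20.00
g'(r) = 2*r + 3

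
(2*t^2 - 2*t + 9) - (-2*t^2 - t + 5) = 4*t^2 - t + 4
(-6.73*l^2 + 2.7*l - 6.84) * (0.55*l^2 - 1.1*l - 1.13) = -3.7015*l^4 + 8.888*l^3 + 0.872899999999999*l^2 + 4.473*l + 7.7292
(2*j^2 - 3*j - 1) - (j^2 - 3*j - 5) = j^2 + 4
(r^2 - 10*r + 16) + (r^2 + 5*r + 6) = 2*r^2 - 5*r + 22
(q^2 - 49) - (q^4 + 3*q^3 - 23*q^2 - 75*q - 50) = -q^4 - 3*q^3 + 24*q^2 + 75*q + 1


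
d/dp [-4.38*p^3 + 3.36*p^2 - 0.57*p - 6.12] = -13.14*p^2 + 6.72*p - 0.57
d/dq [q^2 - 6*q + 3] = 2*q - 6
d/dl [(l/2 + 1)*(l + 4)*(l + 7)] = 3*l^2/2 + 13*l + 25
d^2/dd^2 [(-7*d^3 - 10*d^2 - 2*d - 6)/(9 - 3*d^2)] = 2*(23*d^3 + 108*d^2 + 207*d + 108)/(3*(d^6 - 9*d^4 + 27*d^2 - 27))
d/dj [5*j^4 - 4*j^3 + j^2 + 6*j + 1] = 20*j^3 - 12*j^2 + 2*j + 6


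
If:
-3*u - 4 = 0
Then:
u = -4/3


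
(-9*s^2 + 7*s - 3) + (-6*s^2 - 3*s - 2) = -15*s^2 + 4*s - 5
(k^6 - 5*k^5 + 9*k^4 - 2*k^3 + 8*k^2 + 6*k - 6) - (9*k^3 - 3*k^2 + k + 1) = k^6 - 5*k^5 + 9*k^4 - 11*k^3 + 11*k^2 + 5*k - 7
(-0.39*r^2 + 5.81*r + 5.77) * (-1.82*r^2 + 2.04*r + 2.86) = 0.7098*r^4 - 11.3698*r^3 + 0.235599999999999*r^2 + 28.3874*r + 16.5022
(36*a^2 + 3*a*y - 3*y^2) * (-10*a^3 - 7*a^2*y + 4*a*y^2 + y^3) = -360*a^5 - 282*a^4*y + 153*a^3*y^2 + 69*a^2*y^3 - 9*a*y^4 - 3*y^5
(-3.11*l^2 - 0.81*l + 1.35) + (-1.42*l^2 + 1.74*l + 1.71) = -4.53*l^2 + 0.93*l + 3.06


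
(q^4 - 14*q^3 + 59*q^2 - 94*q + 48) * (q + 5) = q^5 - 9*q^4 - 11*q^3 + 201*q^2 - 422*q + 240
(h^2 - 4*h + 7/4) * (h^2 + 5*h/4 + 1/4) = h^4 - 11*h^3/4 - 3*h^2 + 19*h/16 + 7/16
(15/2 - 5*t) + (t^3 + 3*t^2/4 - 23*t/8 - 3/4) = t^3 + 3*t^2/4 - 63*t/8 + 27/4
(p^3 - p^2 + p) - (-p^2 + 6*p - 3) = p^3 - 5*p + 3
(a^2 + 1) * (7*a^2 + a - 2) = 7*a^4 + a^3 + 5*a^2 + a - 2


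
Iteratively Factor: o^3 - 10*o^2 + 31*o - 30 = (o - 5)*(o^2 - 5*o + 6) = (o - 5)*(o - 3)*(o - 2)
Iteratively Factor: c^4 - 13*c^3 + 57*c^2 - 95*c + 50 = (c - 1)*(c^3 - 12*c^2 + 45*c - 50) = (c - 5)*(c - 1)*(c^2 - 7*c + 10) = (c - 5)*(c - 2)*(c - 1)*(c - 5)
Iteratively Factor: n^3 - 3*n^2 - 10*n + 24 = (n + 3)*(n^2 - 6*n + 8) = (n - 2)*(n + 3)*(n - 4)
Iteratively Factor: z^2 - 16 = (z + 4)*(z - 4)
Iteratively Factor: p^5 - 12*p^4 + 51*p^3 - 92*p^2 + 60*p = (p - 5)*(p^4 - 7*p^3 + 16*p^2 - 12*p) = (p - 5)*(p - 3)*(p^3 - 4*p^2 + 4*p) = (p - 5)*(p - 3)*(p - 2)*(p^2 - 2*p) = p*(p - 5)*(p - 3)*(p - 2)*(p - 2)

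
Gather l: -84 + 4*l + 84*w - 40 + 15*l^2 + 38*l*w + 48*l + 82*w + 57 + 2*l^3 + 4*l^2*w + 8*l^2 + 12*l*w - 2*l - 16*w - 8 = 2*l^3 + l^2*(4*w + 23) + l*(50*w + 50) + 150*w - 75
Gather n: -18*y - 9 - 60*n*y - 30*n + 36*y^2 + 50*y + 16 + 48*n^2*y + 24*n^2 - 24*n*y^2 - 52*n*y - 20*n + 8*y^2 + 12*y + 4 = n^2*(48*y + 24) + n*(-24*y^2 - 112*y - 50) + 44*y^2 + 44*y + 11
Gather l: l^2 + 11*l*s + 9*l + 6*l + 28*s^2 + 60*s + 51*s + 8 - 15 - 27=l^2 + l*(11*s + 15) + 28*s^2 + 111*s - 34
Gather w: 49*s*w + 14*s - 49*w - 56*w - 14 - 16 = 14*s + w*(49*s - 105) - 30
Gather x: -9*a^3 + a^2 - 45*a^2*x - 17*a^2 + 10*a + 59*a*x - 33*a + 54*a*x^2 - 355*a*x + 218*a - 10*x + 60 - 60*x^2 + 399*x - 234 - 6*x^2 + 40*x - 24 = -9*a^3 - 16*a^2 + 195*a + x^2*(54*a - 66) + x*(-45*a^2 - 296*a + 429) - 198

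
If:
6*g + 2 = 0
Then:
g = -1/3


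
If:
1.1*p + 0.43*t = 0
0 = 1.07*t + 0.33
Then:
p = 0.12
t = -0.31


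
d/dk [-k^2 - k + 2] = -2*k - 1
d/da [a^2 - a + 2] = 2*a - 1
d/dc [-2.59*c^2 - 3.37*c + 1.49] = -5.18*c - 3.37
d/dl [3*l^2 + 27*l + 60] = 6*l + 27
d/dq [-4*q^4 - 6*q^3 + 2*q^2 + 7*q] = -16*q^3 - 18*q^2 + 4*q + 7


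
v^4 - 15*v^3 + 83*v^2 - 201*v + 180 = (v - 5)*(v - 4)*(v - 3)^2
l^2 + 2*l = l*(l + 2)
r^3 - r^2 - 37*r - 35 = (r - 7)*(r + 1)*(r + 5)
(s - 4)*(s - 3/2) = s^2 - 11*s/2 + 6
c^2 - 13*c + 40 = (c - 8)*(c - 5)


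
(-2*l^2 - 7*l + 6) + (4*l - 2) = -2*l^2 - 3*l + 4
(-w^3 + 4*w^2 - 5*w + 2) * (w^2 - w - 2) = -w^5 + 5*w^4 - 7*w^3 - w^2 + 8*w - 4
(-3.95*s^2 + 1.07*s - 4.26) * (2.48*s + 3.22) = -9.796*s^3 - 10.0654*s^2 - 7.1194*s - 13.7172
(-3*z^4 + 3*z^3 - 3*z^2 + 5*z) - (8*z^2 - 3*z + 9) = -3*z^4 + 3*z^3 - 11*z^2 + 8*z - 9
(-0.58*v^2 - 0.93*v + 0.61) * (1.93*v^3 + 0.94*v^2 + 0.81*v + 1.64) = -1.1194*v^5 - 2.3401*v^4 - 0.1667*v^3 - 1.1311*v^2 - 1.0311*v + 1.0004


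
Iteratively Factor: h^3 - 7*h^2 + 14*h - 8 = (h - 2)*(h^2 - 5*h + 4) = (h - 4)*(h - 2)*(h - 1)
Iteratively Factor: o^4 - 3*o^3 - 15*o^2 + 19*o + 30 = (o - 5)*(o^3 + 2*o^2 - 5*o - 6) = (o - 5)*(o + 1)*(o^2 + o - 6) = (o - 5)*(o + 1)*(o + 3)*(o - 2)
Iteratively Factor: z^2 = (z)*(z)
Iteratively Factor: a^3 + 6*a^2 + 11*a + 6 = (a + 1)*(a^2 + 5*a + 6) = (a + 1)*(a + 3)*(a + 2)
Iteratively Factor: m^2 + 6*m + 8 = (m + 4)*(m + 2)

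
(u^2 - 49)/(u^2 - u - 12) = (49 - u^2)/(-u^2 + u + 12)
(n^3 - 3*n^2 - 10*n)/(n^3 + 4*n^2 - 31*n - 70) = n/(n + 7)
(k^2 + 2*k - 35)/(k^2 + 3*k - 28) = (k - 5)/(k - 4)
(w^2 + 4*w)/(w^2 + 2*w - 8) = w/(w - 2)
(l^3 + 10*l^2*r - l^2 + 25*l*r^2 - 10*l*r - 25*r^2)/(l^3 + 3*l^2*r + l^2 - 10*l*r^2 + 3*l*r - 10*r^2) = (-l^2 - 5*l*r + l + 5*r)/(-l^2 + 2*l*r - l + 2*r)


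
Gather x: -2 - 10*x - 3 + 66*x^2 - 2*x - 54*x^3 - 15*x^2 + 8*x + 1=-54*x^3 + 51*x^2 - 4*x - 4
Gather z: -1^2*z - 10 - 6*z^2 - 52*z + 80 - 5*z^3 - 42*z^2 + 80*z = -5*z^3 - 48*z^2 + 27*z + 70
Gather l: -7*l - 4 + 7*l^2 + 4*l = 7*l^2 - 3*l - 4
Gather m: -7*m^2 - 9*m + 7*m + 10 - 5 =-7*m^2 - 2*m + 5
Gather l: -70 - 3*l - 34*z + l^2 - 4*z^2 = l^2 - 3*l - 4*z^2 - 34*z - 70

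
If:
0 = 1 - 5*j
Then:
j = 1/5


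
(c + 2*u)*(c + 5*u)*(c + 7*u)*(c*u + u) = c^4*u + 14*c^3*u^2 + c^3*u + 59*c^2*u^3 + 14*c^2*u^2 + 70*c*u^4 + 59*c*u^3 + 70*u^4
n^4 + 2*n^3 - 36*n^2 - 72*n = n*(n - 6)*(n + 2)*(n + 6)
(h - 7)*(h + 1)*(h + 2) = h^3 - 4*h^2 - 19*h - 14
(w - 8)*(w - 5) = w^2 - 13*w + 40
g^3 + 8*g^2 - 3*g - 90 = (g - 3)*(g + 5)*(g + 6)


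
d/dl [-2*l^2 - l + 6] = -4*l - 1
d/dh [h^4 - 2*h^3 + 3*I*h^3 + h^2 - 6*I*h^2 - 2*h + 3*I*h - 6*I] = 4*h^3 + h^2*(-6 + 9*I) + h*(2 - 12*I) - 2 + 3*I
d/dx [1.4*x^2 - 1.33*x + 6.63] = 2.8*x - 1.33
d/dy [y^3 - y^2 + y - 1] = 3*y^2 - 2*y + 1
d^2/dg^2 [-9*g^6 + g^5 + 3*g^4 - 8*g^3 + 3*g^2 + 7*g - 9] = -270*g^4 + 20*g^3 + 36*g^2 - 48*g + 6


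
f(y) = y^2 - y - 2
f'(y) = 2*y - 1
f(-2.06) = 4.30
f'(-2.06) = -5.12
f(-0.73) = -0.74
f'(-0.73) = -2.46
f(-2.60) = 7.36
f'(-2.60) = -6.20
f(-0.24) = -1.70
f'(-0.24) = -1.48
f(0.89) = -2.10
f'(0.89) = 0.78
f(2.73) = 2.72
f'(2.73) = 4.46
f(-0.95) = -0.15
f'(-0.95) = -2.90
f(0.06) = -2.06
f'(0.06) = -0.88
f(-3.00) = 10.00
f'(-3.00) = -7.00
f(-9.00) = 88.00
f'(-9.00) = -19.00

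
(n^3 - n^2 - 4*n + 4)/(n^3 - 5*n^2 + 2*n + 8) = (n^2 + n - 2)/(n^2 - 3*n - 4)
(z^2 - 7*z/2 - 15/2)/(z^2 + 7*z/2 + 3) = (z - 5)/(z + 2)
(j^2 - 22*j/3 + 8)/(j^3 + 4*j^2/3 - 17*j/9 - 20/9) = 3*(j - 6)/(3*j^2 + 8*j + 5)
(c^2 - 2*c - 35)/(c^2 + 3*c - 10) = (c - 7)/(c - 2)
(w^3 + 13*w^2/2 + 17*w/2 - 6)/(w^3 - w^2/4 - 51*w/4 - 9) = 2*(2*w^2 + 7*w - 4)/(4*w^2 - 13*w - 12)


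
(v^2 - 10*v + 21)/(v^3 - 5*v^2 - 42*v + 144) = (v - 7)/(v^2 - 2*v - 48)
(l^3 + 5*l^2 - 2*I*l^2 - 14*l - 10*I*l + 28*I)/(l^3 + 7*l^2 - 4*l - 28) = (l - 2*I)/(l + 2)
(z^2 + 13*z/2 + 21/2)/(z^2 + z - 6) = (z + 7/2)/(z - 2)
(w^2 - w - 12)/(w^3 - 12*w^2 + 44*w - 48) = (w + 3)/(w^2 - 8*w + 12)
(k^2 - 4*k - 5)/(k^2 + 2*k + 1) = (k - 5)/(k + 1)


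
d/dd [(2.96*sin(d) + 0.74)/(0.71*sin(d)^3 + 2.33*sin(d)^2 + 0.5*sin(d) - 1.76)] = (-6.6008*sin(d) + 1.0508*sin(3*d) + 4.2365*cos(2*d) - 9.8161)*cos(d)/(0.71*sin(d)^3 + 2.33*sin(d)^2 + 0.5*sin(d) - 1.76)^2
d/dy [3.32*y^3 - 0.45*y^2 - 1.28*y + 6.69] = 9.96*y^2 - 0.9*y - 1.28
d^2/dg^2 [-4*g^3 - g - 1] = -24*g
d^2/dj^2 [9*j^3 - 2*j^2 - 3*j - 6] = 54*j - 4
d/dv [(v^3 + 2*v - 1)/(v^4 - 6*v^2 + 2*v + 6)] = ((3*v^2 + 2)*(v^4 - 6*v^2 + 2*v + 6) - 2*(v^3 + 2*v - 1)*(2*v^3 - 6*v + 1))/(v^4 - 6*v^2 + 2*v + 6)^2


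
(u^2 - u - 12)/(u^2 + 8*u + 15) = (u - 4)/(u + 5)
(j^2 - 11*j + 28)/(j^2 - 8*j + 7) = (j - 4)/(j - 1)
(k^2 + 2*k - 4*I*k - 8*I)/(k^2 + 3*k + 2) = (k - 4*I)/(k + 1)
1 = 1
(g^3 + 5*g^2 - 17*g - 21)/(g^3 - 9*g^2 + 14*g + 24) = (g^2 + 4*g - 21)/(g^2 - 10*g + 24)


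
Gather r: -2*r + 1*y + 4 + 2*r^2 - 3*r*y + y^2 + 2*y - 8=2*r^2 + r*(-3*y - 2) + y^2 + 3*y - 4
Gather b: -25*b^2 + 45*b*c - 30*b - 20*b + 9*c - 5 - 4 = -25*b^2 + b*(45*c - 50) + 9*c - 9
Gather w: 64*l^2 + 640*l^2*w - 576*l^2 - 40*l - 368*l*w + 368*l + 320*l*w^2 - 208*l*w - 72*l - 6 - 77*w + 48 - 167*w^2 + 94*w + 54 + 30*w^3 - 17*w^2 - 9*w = -512*l^2 + 256*l + 30*w^3 + w^2*(320*l - 184) + w*(640*l^2 - 576*l + 8) + 96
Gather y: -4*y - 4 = -4*y - 4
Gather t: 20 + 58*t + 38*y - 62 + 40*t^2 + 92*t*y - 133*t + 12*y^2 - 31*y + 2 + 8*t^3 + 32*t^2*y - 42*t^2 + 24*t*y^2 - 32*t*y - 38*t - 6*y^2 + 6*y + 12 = 8*t^3 + t^2*(32*y - 2) + t*(24*y^2 + 60*y - 113) + 6*y^2 + 13*y - 28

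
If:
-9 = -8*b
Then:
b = 9/8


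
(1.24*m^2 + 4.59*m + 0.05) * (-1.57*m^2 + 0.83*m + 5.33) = -1.9468*m^4 - 6.1771*m^3 + 10.3404*m^2 + 24.5062*m + 0.2665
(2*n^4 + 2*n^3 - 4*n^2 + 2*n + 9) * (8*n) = 16*n^5 + 16*n^4 - 32*n^3 + 16*n^2 + 72*n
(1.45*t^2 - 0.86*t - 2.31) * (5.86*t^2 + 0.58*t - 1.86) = 8.497*t^4 - 4.1986*t^3 - 16.7324*t^2 + 0.2598*t + 4.2966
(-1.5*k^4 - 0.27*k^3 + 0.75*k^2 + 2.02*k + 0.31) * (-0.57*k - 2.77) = 0.855*k^5 + 4.3089*k^4 + 0.3204*k^3 - 3.2289*k^2 - 5.7721*k - 0.8587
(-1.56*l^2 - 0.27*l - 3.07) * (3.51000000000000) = -5.4756*l^2 - 0.9477*l - 10.7757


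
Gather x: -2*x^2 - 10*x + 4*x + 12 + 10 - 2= -2*x^2 - 6*x + 20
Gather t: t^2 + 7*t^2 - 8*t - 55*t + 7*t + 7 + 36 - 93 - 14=8*t^2 - 56*t - 64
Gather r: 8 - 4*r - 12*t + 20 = -4*r - 12*t + 28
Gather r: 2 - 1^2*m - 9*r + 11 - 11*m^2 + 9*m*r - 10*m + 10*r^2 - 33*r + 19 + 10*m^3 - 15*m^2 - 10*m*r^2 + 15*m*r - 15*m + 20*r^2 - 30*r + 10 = 10*m^3 - 26*m^2 - 26*m + r^2*(30 - 10*m) + r*(24*m - 72) + 42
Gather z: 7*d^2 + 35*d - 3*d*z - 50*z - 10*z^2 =7*d^2 + 35*d - 10*z^2 + z*(-3*d - 50)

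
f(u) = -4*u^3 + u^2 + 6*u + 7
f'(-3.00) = -108.00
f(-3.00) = 106.00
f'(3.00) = -96.00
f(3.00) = -74.00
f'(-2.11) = -51.65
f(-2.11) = 36.37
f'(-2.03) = -47.51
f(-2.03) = 32.40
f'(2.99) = -95.30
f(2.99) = -73.04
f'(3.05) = -99.53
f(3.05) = -78.89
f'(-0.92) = -6.00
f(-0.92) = 5.44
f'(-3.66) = -162.07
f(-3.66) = 194.55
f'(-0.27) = 4.59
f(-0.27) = 5.53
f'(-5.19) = -327.61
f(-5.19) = 561.99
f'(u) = -12*u^2 + 2*u + 6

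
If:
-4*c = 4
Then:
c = -1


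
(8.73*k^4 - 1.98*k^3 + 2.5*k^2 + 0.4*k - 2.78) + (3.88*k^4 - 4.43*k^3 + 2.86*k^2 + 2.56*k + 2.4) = 12.61*k^4 - 6.41*k^3 + 5.36*k^2 + 2.96*k - 0.38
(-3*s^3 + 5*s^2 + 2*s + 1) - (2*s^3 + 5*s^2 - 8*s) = -5*s^3 + 10*s + 1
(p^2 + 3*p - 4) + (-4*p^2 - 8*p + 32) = -3*p^2 - 5*p + 28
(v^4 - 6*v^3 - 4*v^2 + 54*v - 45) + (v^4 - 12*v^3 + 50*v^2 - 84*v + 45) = 2*v^4 - 18*v^3 + 46*v^2 - 30*v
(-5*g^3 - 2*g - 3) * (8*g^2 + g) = -40*g^5 - 5*g^4 - 16*g^3 - 26*g^2 - 3*g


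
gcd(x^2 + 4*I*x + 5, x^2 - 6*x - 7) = 1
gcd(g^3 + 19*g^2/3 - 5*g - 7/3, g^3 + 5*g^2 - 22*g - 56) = g + 7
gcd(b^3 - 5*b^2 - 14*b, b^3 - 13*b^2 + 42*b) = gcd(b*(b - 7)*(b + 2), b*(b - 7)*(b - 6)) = b^2 - 7*b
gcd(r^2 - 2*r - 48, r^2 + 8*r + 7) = 1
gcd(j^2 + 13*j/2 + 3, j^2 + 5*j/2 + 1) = j + 1/2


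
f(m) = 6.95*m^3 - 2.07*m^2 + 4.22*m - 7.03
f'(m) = 20.85*m^2 - 4.14*m + 4.22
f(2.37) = 83.86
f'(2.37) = 111.52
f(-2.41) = -126.51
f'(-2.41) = 135.30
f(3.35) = 245.16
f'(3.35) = 224.34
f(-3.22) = -274.12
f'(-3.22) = 233.73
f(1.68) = 27.17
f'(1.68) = 56.11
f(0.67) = -3.04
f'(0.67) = 10.81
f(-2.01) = -80.31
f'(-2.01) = 96.78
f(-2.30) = -112.25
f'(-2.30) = 124.04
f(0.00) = -7.03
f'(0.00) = 4.22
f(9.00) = 4929.83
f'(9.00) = 1655.81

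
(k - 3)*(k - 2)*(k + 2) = k^3 - 3*k^2 - 4*k + 12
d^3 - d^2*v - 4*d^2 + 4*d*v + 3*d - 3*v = (d - 3)*(d - 1)*(d - v)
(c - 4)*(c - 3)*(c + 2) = c^3 - 5*c^2 - 2*c + 24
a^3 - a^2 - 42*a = a*(a - 7)*(a + 6)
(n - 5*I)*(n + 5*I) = n^2 + 25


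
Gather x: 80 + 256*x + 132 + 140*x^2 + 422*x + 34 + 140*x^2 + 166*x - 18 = 280*x^2 + 844*x + 228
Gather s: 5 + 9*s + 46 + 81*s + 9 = 90*s + 60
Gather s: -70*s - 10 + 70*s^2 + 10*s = 70*s^2 - 60*s - 10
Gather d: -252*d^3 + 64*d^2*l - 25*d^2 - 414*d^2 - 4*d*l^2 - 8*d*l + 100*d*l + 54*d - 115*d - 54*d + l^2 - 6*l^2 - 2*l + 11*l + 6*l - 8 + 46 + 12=-252*d^3 + d^2*(64*l - 439) + d*(-4*l^2 + 92*l - 115) - 5*l^2 + 15*l + 50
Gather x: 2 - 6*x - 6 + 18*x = 12*x - 4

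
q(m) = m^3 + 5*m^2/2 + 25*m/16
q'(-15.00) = 601.56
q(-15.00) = -2835.94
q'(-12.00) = 373.56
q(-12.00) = -1386.75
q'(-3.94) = 28.43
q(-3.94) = -28.51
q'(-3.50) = 20.81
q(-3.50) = -17.72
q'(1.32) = 13.39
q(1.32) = 8.72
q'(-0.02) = 1.46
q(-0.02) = -0.03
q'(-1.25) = 0.00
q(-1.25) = 0.00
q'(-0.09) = 1.14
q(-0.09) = -0.12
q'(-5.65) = 69.08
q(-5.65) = -109.38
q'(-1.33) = 0.22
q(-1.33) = -0.01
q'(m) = 3*m^2 + 5*m + 25/16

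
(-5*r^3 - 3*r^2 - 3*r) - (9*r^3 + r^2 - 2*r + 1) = -14*r^3 - 4*r^2 - r - 1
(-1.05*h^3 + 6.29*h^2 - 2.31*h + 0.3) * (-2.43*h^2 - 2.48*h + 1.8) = 2.5515*h^5 - 12.6807*h^4 - 11.8759*h^3 + 16.3218*h^2 - 4.902*h + 0.54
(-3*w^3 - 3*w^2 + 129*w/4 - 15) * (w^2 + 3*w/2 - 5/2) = -3*w^5 - 15*w^4/2 + 141*w^3/4 + 327*w^2/8 - 825*w/8 + 75/2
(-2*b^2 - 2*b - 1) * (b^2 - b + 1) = -2*b^4 - b^2 - b - 1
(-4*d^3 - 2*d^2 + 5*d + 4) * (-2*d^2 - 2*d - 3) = 8*d^5 + 12*d^4 + 6*d^3 - 12*d^2 - 23*d - 12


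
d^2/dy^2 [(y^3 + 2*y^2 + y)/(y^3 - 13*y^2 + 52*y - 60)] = 6*(5*y^6 - 51*y^5 + 3*y^4 + 1411*y^3 - 4560*y^2 + 2820*y + 3440)/(y^9 - 39*y^8 + 663*y^7 - 6433*y^6 + 39156*y^5 - 154596*y^4 + 394768*y^3 - 627120*y^2 + 561600*y - 216000)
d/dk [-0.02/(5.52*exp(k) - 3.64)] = 0.1104*exp(k)/(5.52*exp(k) - 3.64)^2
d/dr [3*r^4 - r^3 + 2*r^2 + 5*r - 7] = 12*r^3 - 3*r^2 + 4*r + 5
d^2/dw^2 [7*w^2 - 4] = 14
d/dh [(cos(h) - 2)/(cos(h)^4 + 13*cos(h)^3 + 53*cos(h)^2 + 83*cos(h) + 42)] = (6*sin(h)^4 + 38*sin(h)^2 - 397*cos(h) + 9*cos(3*h) - 460)*sin(h)/(2*(cos(h) + 1)^2*(cos(h) + 2)^2*(cos(h) + 3)^2*(cos(h) + 7)^2)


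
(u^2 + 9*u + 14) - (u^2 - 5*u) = 14*u + 14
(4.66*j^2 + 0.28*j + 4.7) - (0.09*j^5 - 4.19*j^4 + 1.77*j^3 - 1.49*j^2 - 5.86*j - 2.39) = -0.09*j^5 + 4.19*j^4 - 1.77*j^3 + 6.15*j^2 + 6.14*j + 7.09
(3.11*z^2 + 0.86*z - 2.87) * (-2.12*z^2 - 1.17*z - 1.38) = -6.5932*z^4 - 5.4619*z^3 + 0.786400000000001*z^2 + 2.1711*z + 3.9606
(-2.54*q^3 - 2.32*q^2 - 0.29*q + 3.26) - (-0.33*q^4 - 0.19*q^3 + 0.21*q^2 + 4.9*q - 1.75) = 0.33*q^4 - 2.35*q^3 - 2.53*q^2 - 5.19*q + 5.01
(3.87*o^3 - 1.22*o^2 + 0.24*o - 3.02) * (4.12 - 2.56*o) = -9.9072*o^4 + 19.0676*o^3 - 5.6408*o^2 + 8.72*o - 12.4424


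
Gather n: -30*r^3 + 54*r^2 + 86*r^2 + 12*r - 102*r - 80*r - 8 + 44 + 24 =-30*r^3 + 140*r^2 - 170*r + 60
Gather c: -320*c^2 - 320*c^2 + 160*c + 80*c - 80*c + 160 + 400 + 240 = -640*c^2 + 160*c + 800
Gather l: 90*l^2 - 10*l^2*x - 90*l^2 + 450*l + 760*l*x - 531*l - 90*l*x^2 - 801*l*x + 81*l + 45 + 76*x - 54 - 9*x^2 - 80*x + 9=-10*l^2*x + l*(-90*x^2 - 41*x) - 9*x^2 - 4*x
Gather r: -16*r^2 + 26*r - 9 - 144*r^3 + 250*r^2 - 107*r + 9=-144*r^3 + 234*r^2 - 81*r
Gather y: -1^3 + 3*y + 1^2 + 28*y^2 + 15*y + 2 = 28*y^2 + 18*y + 2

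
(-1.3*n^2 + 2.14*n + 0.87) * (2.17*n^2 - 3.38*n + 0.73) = -2.821*n^4 + 9.0378*n^3 - 6.2943*n^2 - 1.3784*n + 0.6351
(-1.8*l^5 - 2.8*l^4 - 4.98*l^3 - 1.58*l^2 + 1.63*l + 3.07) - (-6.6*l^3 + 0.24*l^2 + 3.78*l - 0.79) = -1.8*l^5 - 2.8*l^4 + 1.62*l^3 - 1.82*l^2 - 2.15*l + 3.86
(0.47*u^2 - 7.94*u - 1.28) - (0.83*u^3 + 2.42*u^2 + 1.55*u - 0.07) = -0.83*u^3 - 1.95*u^2 - 9.49*u - 1.21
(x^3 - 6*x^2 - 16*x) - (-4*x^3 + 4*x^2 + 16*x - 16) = 5*x^3 - 10*x^2 - 32*x + 16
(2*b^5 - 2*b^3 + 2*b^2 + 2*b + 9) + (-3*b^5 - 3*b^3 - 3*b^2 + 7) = -b^5 - 5*b^3 - b^2 + 2*b + 16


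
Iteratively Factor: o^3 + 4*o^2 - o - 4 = (o - 1)*(o^2 + 5*o + 4) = (o - 1)*(o + 1)*(o + 4)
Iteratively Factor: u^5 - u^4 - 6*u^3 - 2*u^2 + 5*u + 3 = (u + 1)*(u^4 - 2*u^3 - 4*u^2 + 2*u + 3) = (u - 3)*(u + 1)*(u^3 + u^2 - u - 1) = (u - 3)*(u + 1)^2*(u^2 - 1) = (u - 3)*(u + 1)^3*(u - 1)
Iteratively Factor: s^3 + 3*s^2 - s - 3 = (s + 1)*(s^2 + 2*s - 3) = (s - 1)*(s + 1)*(s + 3)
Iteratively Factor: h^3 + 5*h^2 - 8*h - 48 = (h + 4)*(h^2 + h - 12) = (h + 4)^2*(h - 3)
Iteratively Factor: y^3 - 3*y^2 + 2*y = (y)*(y^2 - 3*y + 2) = y*(y - 1)*(y - 2)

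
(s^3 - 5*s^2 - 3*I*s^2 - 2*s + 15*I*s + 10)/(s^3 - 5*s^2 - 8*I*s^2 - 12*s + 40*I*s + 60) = (s - I)/(s - 6*I)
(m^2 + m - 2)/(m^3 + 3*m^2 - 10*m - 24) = (m - 1)/(m^2 + m - 12)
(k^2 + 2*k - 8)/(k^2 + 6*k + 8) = (k - 2)/(k + 2)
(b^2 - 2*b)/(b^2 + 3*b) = (b - 2)/(b + 3)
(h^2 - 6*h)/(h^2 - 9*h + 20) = h*(h - 6)/(h^2 - 9*h + 20)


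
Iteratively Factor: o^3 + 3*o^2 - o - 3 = (o - 1)*(o^2 + 4*o + 3) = (o - 1)*(o + 1)*(o + 3)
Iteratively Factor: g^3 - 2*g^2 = (g)*(g^2 - 2*g) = g^2*(g - 2)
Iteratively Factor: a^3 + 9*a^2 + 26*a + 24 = (a + 3)*(a^2 + 6*a + 8) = (a + 2)*(a + 3)*(a + 4)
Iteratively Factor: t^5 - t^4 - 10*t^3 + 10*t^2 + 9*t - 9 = (t - 1)*(t^4 - 10*t^2 + 9) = (t - 1)^2*(t^3 + t^2 - 9*t - 9) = (t - 1)^2*(t + 1)*(t^2 - 9) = (t - 3)*(t - 1)^2*(t + 1)*(t + 3)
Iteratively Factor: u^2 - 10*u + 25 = (u - 5)*(u - 5)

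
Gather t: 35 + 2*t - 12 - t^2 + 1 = -t^2 + 2*t + 24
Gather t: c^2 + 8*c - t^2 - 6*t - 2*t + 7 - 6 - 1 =c^2 + 8*c - t^2 - 8*t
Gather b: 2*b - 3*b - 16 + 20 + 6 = 10 - b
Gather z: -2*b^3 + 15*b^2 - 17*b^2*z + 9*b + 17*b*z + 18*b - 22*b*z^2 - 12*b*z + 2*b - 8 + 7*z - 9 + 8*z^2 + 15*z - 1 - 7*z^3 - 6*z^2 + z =-2*b^3 + 15*b^2 + 29*b - 7*z^3 + z^2*(2 - 22*b) + z*(-17*b^2 + 5*b + 23) - 18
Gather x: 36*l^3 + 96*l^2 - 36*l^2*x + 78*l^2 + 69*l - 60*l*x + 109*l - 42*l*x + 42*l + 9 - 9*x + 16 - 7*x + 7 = 36*l^3 + 174*l^2 + 220*l + x*(-36*l^2 - 102*l - 16) + 32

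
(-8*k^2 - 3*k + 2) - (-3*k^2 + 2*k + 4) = -5*k^2 - 5*k - 2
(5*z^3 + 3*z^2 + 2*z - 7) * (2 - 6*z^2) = -30*z^5 - 18*z^4 - 2*z^3 + 48*z^2 + 4*z - 14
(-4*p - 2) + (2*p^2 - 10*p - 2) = 2*p^2 - 14*p - 4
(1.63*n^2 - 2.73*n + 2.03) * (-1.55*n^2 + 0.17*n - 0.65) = -2.5265*n^4 + 4.5086*n^3 - 4.6701*n^2 + 2.1196*n - 1.3195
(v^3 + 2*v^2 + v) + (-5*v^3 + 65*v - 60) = -4*v^3 + 2*v^2 + 66*v - 60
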